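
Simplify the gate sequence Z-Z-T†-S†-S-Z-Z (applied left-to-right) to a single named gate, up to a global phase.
T†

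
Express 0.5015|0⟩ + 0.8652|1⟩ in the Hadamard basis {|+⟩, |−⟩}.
0.9664|+⟩ - 0.2572|−⟩

With |ψ⟩ = α|0⟩ + β|1⟩, the Hadamard-basis coefficients are ⟨+|ψ⟩ = (α + β)/√2 and ⟨−|ψ⟩ = (α − β)/√2.
Here α = 0.5015, β = 0.8652: (α + β)/√2 = 0.9664, (α − β)/√2 = -0.2572.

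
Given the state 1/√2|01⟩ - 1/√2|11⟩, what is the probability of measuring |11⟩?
1/2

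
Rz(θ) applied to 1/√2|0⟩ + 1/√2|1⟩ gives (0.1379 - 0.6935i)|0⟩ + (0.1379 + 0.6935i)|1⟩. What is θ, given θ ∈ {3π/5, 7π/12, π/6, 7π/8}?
7π/8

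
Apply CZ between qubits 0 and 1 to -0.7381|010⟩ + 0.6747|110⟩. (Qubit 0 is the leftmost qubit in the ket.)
-0.7381|010⟩ - 0.6747|110⟩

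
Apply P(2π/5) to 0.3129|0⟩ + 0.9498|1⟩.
0.3129|0⟩ + (0.2935 + 0.9033i)|1⟩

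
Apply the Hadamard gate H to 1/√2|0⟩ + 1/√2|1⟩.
|0⟩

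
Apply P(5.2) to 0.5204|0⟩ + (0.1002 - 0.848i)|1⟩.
0.5204|0⟩ + (-0.7022 - 0.4858i)|1⟩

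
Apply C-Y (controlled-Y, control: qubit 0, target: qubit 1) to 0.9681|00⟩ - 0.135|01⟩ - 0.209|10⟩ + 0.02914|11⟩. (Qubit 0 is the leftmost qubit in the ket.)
0.9681|00⟩ - 0.135|01⟩ - 0.02914i|10⟩ - 0.209i|11⟩

C-Y leaves the control-|0⟩ kets |00⟩, |01⟩ unchanged and applies Y to qubit 1 on the control-|1⟩ pair (|10⟩, |11⟩).
Y = [[0, -i], [i, 0]].
With a = amp(|10⟩) = -0.209 and b = amp(|11⟩) = 0.02914:
new amp(|10⟩) = (-i)·b = -0.02914i
new amp(|11⟩) = (i)·a = -0.209i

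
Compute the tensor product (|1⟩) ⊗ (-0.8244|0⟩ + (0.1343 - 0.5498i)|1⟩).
-0.8244|10⟩ + (0.1343 - 0.5498i)|11⟩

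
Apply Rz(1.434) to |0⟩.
(0.7538 - 0.6571i)|0⟩

Rz(1.434) = [[e^(−iθ/2), 0], [0, e^(iθ/2)]] with e^(±iθ/2) = cos(θ/2) ± i·sin(θ/2); θ = 1.434, cos(θ/2) ≈ 0.75378, sin(θ/2) ≈ 0.657126.
With a = amp(|0⟩) = 1 and b = amp(|1⟩) = 0:
new amp(|0⟩) = (0.75378 - 0.657126i)·a = (0.7538 - 0.6571i)
new amp(|1⟩) = (0.75378 + 0.657126i)·b = 0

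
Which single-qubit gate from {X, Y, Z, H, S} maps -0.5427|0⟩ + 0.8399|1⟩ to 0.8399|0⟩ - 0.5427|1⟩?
X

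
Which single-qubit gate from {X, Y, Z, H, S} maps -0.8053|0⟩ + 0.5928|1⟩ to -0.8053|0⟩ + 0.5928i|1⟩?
S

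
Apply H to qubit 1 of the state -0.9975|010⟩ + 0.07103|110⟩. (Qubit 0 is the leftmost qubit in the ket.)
-0.7053|000⟩ + 0.7053|010⟩ + 0.05023|100⟩ - 0.05023|110⟩

H on qubit 1 mixes each pair of kets that differ only in qubit 1: amplitudes (a, b) of (|…0…⟩, |…1…⟩) become ((a + b)/√2, (a − b)/√2). Kets absent from the input have amplitude 0.
(|000⟩, |010⟩): (a, b) = (0, -0.9975) → (-0.7053, 0.7053)
(|100⟩, |110⟩): (a, b) = (0, 0.07103) → (0.05023, -0.05023)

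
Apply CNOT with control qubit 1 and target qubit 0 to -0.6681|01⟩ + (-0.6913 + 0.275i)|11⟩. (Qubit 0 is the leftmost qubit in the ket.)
(-0.6913 + 0.275i)|01⟩ - 0.6681|11⟩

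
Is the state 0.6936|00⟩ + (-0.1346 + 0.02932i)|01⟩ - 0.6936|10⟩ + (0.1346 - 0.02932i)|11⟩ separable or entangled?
Separable

Writing the state as a|00⟩ + b|01⟩ + c|10⟩ + d|11⟩, it is a product state iff ad − bc = 0.
Here (a, b, c, d) = (0.6936, (-0.1346 + 0.02932i), -0.6936, (0.1346 - 0.02932i)): ad − bc = (0.6936)(0.1346 - 0.02932i) − (-0.1346 + 0.02932i)(-0.6936) = 0, so the state is separable.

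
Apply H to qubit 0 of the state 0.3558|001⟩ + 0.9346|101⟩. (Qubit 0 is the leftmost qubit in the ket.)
0.9125|001⟩ - 0.4093|101⟩

H on qubit 0 mixes each pair of kets that differ only in qubit 0: amplitudes (a, b) of (|…0…⟩, |…1…⟩) become ((a + b)/√2, (a − b)/√2). Kets absent from the input have amplitude 0.
(|001⟩, |101⟩): (a, b) = (0.3558, 0.9346) → (0.9125, -0.4093)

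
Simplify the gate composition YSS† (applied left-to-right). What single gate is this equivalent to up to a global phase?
Y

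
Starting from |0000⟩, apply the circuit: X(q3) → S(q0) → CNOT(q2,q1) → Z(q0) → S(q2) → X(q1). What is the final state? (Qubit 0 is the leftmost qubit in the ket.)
|0101⟩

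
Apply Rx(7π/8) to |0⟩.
0.1951|0⟩ - 0.9808i|1⟩

Rx(7π/8) = [[cos(θ/2), −i·sin(θ/2)], [−i·sin(θ/2), cos(θ/2)]]; θ = 7π/8, cos(θ/2) ≈ 0.19509, sin(θ/2) ≈ 0.980785.
With a = amp(|0⟩) = 1 and b = amp(|1⟩) = 0:
new amp(|0⟩) = (0.19509)·a + (-0.980785i)·b = 0.1951
new amp(|1⟩) = (-0.980785i)·a + (0.19509)·b = -0.9808i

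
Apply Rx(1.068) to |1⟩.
-0.509i|0⟩ + 0.8608|1⟩

Rx(1.068) = [[cos(θ/2), −i·sin(θ/2)], [−i·sin(θ/2), cos(θ/2)]]; θ = 1.068, cos(θ/2) ≈ 0.860778, sin(θ/2) ≈ 0.508981.
With a = amp(|0⟩) = 0 and b = amp(|1⟩) = 1:
new amp(|0⟩) = (0.860778)·a + (-0.508981i)·b = -0.509i
new amp(|1⟩) = (-0.508981i)·a + (0.860778)·b = 0.8608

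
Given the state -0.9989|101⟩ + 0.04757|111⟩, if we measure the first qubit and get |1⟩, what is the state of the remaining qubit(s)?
-0.9989|01⟩ + 0.04757|11⟩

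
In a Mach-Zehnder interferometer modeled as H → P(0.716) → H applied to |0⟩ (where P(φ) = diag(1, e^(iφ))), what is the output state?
(0.8772 + 0.3282i)|0⟩ + (0.1228 - 0.3282i)|1⟩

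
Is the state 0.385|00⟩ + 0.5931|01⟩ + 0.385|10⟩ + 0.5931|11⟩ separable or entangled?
Separable

Writing the state as a|00⟩ + b|01⟩ + c|10⟩ + d|11⟩, it is a product state iff ad − bc = 0.
Here (a, b, c, d) = (0.385, 0.5931, 0.385, 0.5931): ad − bc = (0.385)(0.5931) − (0.5931)(0.385) = 0, so the state is separable.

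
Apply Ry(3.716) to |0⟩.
-0.2833|0⟩ + 0.959|1⟩

Ry(3.716) = [[cos(θ/2), −sin(θ/2)], [sin(θ/2), cos(θ/2)]]; θ = 3.716, cos(θ/2) ≈ -0.283272, sin(θ/2) ≈ 0.95904.
With a = amp(|0⟩) = 1 and b = amp(|1⟩) = 0:
new amp(|0⟩) = (-0.283272)·a + (-0.95904)·b = -0.2833
new amp(|1⟩) = (0.95904)·a + (-0.283272)·b = 0.959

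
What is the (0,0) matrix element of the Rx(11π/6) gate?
-0.9659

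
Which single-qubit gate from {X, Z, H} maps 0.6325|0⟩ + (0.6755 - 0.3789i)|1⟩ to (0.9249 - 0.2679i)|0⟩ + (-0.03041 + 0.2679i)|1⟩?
H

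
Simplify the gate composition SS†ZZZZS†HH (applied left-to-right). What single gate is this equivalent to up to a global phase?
S†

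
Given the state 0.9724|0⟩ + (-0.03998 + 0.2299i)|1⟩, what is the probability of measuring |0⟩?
0.9456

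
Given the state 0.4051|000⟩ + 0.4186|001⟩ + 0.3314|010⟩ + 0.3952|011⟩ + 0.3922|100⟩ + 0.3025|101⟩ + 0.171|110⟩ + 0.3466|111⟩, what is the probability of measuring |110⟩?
0.02924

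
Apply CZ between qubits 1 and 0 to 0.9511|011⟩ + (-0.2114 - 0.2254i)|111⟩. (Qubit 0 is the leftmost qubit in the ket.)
0.9511|011⟩ + (0.2114 + 0.2254i)|111⟩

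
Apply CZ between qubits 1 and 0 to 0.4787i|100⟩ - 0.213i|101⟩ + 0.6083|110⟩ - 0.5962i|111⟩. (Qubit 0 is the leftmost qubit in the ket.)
0.4787i|100⟩ - 0.213i|101⟩ - 0.6083|110⟩ + 0.5962i|111⟩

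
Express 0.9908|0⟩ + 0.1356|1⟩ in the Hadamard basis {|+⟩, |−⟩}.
0.7965|+⟩ + 0.6047|−⟩

With |ψ⟩ = α|0⟩ + β|1⟩, the Hadamard-basis coefficients are ⟨+|ψ⟩ = (α + β)/√2 and ⟨−|ψ⟩ = (α − β)/√2.
Here α = 0.9908, β = 0.1356: (α + β)/√2 = 0.7965, (α − β)/√2 = 0.6047.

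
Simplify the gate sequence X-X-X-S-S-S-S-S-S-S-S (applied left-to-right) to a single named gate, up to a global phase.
X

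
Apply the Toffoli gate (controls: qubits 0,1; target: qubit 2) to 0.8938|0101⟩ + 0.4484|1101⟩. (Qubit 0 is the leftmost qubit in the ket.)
0.8938|0101⟩ + 0.4484|1111⟩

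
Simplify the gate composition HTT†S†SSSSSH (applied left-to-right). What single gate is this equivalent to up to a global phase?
I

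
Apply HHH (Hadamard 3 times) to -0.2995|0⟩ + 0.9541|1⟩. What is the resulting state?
0.4629|0⟩ - 0.8864|1⟩

H² = I, so H^3 = H: a single Hadamard. With (a, b) = (-0.2995, 0.9541), H gives ((a + b)/√2, (a − b)/√2) = (0.4629, -0.8864).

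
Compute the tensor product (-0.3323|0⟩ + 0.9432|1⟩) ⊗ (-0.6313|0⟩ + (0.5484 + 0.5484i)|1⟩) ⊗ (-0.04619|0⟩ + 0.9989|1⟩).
-0.00969|000⟩ + 0.2096|001⟩ + (0.008417 + 0.008417i)|010⟩ + (-0.182 - 0.182i)|011⟩ + 0.0275|100⟩ - 0.5948|101⟩ + (-0.02389 - 0.02389i)|110⟩ + (0.5167 + 0.5167i)|111⟩

amp(|b₁b₂…⟩) = product of the factor amplitudes for bits b₁, b₂, …; only kets whose every factor amplitude is nonzero survive.
|000⟩: (-0.3323)(-0.6313)(-0.04619) = -0.00969
|001⟩: (-0.3323)(-0.6313)(0.9989) = 0.2096
|010⟩: (-0.3323)(0.5484 + 0.5484i)(-0.04619) = (0.008417 + 0.008417i)
|011⟩: (-0.3323)(0.5484 + 0.5484i)(0.9989) = (-0.182 - 0.182i)
|100⟩: (0.9432)(-0.6313)(-0.04619) = 0.0275
|101⟩: (0.9432)(-0.6313)(0.9989) = -0.5948
|110⟩: (0.9432)(0.5484 + 0.5484i)(-0.04619) = (-0.02389 - 0.02389i)
|111⟩: (0.9432)(0.5484 + 0.5484i)(0.9989) = (0.5167 + 0.5167i)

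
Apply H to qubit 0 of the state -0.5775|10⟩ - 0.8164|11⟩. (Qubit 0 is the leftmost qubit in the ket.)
-0.4084|00⟩ - 0.5773|01⟩ + 0.4084|10⟩ + 0.5773|11⟩

H on qubit 0 mixes each pair of kets that differ only in qubit 0: amplitudes (a, b) of (|…0…⟩, |…1…⟩) become ((a + b)/√2, (a − b)/√2). Kets absent from the input have amplitude 0.
(|00⟩, |10⟩): (a, b) = (0, -0.5775) → (-0.4084, 0.4084)
(|01⟩, |11⟩): (a, b) = (0, -0.8164) → (-0.5773, 0.5773)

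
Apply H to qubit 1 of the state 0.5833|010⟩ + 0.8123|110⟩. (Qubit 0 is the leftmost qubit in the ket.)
0.4125|000⟩ - 0.4125|010⟩ + 0.5744|100⟩ - 0.5744|110⟩

H on qubit 1 mixes each pair of kets that differ only in qubit 1: amplitudes (a, b) of (|…0…⟩, |…1…⟩) become ((a + b)/√2, (a − b)/√2). Kets absent from the input have amplitude 0.
(|000⟩, |010⟩): (a, b) = (0, 0.5833) → (0.4125, -0.4125)
(|100⟩, |110⟩): (a, b) = (0, 0.8123) → (0.5744, -0.5744)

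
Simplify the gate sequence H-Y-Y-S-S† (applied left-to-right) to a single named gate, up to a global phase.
H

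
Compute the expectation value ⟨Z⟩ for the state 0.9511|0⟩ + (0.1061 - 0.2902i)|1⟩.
0.8091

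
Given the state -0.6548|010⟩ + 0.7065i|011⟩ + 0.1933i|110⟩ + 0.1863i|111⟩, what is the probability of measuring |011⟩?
0.4991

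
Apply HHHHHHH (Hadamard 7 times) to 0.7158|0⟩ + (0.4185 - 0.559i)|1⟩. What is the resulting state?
(0.8021 - 0.3953i)|0⟩ + (0.2102 + 0.3953i)|1⟩

H² = I, so H^7 = H: a single Hadamard. With (a, b) = (0.7158, (0.4185 - 0.559i)), H gives ((a + b)/√2, (a − b)/√2) = ((0.8021 - 0.3953i), (0.2102 + 0.3953i)).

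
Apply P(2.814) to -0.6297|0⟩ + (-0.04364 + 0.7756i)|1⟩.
-0.6297|0⟩ + (-0.2082 - 0.7484i)|1⟩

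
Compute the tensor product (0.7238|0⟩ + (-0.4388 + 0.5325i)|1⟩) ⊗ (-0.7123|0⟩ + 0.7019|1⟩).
-0.5156|00⟩ + 0.508|01⟩ + (0.3126 - 0.3793i)|10⟩ + (-0.308 + 0.3738i)|11⟩

amp(|b₁b₂…⟩) = product of the factor amplitudes for bits b₁, b₂, …; only kets whose every factor amplitude is nonzero survive.
|00⟩: (0.7238)(-0.7123) = -0.5156
|01⟩: (0.7238)(0.7019) = 0.508
|10⟩: (-0.4388 + 0.5325i)(-0.7123) = (0.3126 - 0.3793i)
|11⟩: (-0.4388 + 0.5325i)(0.7019) = (-0.308 + 0.3738i)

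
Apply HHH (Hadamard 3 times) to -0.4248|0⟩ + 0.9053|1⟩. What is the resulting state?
0.3398|0⟩ - 0.9405|1⟩

H² = I, so H^3 = H: a single Hadamard. With (a, b) = (-0.4248, 0.9053), H gives ((a + b)/√2, (a − b)/√2) = (0.3398, -0.9405).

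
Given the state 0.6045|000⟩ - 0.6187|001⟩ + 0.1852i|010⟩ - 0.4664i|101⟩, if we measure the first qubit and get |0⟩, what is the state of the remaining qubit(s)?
0.6834|00⟩ - 0.6994|01⟩ + 0.2094i|10⟩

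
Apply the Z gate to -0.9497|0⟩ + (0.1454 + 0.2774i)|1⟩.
-0.9497|0⟩ + (-0.1454 - 0.2774i)|1⟩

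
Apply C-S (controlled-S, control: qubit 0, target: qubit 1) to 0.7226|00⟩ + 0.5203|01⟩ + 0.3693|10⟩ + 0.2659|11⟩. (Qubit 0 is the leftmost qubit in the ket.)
0.7226|00⟩ + 0.5203|01⟩ + 0.3693|10⟩ + 0.2659i|11⟩

C-S leaves the control-|0⟩ kets |00⟩, |01⟩ unchanged and applies S to qubit 1 on the control-|1⟩ pair (|10⟩, |11⟩).
S = [[1, 0], [0, i]].
With a = amp(|10⟩) = 0.3693 and b = amp(|11⟩) = 0.2659:
new amp(|10⟩) = (1)·a = 0.3693
new amp(|11⟩) = (i)·b = 0.2659i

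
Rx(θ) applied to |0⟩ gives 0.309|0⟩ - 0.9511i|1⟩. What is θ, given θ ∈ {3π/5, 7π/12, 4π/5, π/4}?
4π/5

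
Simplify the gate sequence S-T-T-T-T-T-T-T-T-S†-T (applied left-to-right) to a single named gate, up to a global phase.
T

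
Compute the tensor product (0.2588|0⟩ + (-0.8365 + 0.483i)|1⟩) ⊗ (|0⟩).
0.2588|00⟩ + (-0.8365 + 0.483i)|10⟩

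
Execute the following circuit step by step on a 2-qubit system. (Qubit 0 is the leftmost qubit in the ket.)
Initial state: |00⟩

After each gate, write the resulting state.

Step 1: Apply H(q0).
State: 1/√2|00⟩ + 1/√2|10⟩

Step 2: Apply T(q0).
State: 1/√2|00⟩ + (1/2 + (1/2)i)|10⟩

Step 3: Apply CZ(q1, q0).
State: 1/√2|00⟩ + (1/2 + (1/2)i)|10⟩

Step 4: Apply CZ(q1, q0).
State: 1/√2|00⟩ + (1/2 + (1/2)i)|10⟩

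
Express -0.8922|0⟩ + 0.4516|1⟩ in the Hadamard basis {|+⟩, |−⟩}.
-0.3116|+⟩ - 0.9502|−⟩

With |ψ⟩ = α|0⟩ + β|1⟩, the Hadamard-basis coefficients are ⟨+|ψ⟩ = (α + β)/√2 and ⟨−|ψ⟩ = (α − β)/√2.
Here α = -0.8922, β = 0.4516: (α + β)/√2 = -0.3116, (α − β)/√2 = -0.9502.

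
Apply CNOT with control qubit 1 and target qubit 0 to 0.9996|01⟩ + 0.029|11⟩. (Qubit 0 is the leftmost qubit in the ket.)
0.029|01⟩ + 0.9996|11⟩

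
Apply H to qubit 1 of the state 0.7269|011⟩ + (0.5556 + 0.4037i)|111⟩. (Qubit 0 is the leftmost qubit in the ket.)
0.514|001⟩ - 0.514|011⟩ + (0.3929 + 0.2855i)|101⟩ + (-0.3929 - 0.2855i)|111⟩

H on qubit 1 mixes each pair of kets that differ only in qubit 1: amplitudes (a, b) of (|…0…⟩, |…1…⟩) become ((a + b)/√2, (a − b)/√2). Kets absent from the input have amplitude 0.
(|001⟩, |011⟩): (a, b) = (0, 0.7269) → (0.514, -0.514)
(|101⟩, |111⟩): (a, b) = (0, (0.5556 + 0.4037i)) → ((0.3929 + 0.2855i), (-0.3929 - 0.2855i))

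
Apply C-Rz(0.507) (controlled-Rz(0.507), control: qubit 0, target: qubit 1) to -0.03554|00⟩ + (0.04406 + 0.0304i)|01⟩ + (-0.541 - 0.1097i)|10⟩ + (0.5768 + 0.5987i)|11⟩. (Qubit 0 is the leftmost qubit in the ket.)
-0.03554|00⟩ + (0.04406 + 0.0304i)|01⟩ + (-0.5512 + 0.02949i)|10⟩ + (0.4082 + 0.7242i)|11⟩

C-Rz(0.507) leaves the control-|0⟩ kets |00⟩, |01⟩ unchanged and applies Rz(0.507) to qubit 1 on the control-|1⟩ pair (|10⟩, |11⟩).
Rz(0.507) = [[e^(−iθ/2), 0], [0, e^(iθ/2)]] with e^(±iθ/2) = cos(θ/2) ± i·sin(θ/2); θ = 0.507, cos(θ/2) ≈ 0.968041, sin(θ/2) ≈ 0.250794.
With a = amp(|10⟩) = (-0.541 - 0.1097i) and b = amp(|11⟩) = (0.5768 + 0.5987i):
new amp(|10⟩) = (0.968041 - 0.250794i)·a = (-0.5512 + 0.02949i)
new amp(|11⟩) = (0.968041 + 0.250794i)·b = (0.4082 + 0.7242i)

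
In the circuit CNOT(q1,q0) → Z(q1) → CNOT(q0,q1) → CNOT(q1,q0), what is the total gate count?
4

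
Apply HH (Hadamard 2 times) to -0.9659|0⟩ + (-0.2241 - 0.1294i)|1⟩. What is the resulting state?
-0.9659|0⟩ + (-0.2241 - 0.1294i)|1⟩

H² = I, so an even number of Hadamards cancels: H^2 = I and the state is unchanged.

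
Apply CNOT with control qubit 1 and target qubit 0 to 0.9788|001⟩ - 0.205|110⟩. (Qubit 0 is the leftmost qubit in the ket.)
0.9788|001⟩ - 0.205|010⟩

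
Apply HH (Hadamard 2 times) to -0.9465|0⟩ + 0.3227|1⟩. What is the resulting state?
-0.9465|0⟩ + 0.3227|1⟩

H² = I, so an even number of Hadamards cancels: H^2 = I and the state is unchanged.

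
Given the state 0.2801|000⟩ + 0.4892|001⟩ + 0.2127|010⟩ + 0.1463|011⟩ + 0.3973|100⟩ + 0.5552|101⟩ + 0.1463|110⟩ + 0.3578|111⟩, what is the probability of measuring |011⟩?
0.0214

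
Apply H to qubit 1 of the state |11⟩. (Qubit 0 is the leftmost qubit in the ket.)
1/√2|10⟩ - 1/√2|11⟩

H on qubit 1 mixes each pair of kets that differ only in qubit 1: amplitudes (a, b) of (|…0…⟩, |…1…⟩) become ((a + b)/√2, (a − b)/√2). Kets absent from the input have amplitude 0.
(|10⟩, |11⟩): (a, b) = (0, 1) → (1/√2, -1/√2)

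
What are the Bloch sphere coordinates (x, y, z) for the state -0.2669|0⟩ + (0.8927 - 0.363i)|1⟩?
(-0.4765, 0.1938, -0.8574)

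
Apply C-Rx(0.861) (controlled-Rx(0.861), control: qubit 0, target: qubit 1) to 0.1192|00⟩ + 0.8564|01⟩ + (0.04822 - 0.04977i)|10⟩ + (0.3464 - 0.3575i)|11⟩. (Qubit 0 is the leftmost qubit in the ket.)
0.1192|00⟩ + 0.8564|01⟩ + (-0.1054 - 0.1898i)|10⟩ + (0.294 - 0.345i)|11⟩

C-Rx(0.861) leaves the control-|0⟩ kets |00⟩, |01⟩ unchanged and applies Rx(0.861) to qubit 1 on the control-|1⟩ pair (|10⟩, |11⟩).
Rx(0.861) = [[cos(θ/2), −i·sin(θ/2)], [−i·sin(θ/2), cos(θ/2)]]; θ = 0.861, cos(θ/2) ≈ 0.908757, sin(θ/2) ≈ 0.417325.
With a = amp(|10⟩) = (0.04822 - 0.04977i) and b = amp(|11⟩) = (0.3464 - 0.3575i):
new amp(|10⟩) = (0.908757)·a + (-0.417325i)·b = (-0.1054 - 0.1898i)
new amp(|11⟩) = (-0.417325i)·a + (0.908757)·b = (0.294 - 0.345i)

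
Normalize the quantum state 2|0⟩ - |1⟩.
0.8944|0⟩ - 1/√5|1⟩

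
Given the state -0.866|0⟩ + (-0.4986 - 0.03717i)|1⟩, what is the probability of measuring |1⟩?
0.25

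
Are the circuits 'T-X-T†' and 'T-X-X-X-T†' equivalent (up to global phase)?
Yes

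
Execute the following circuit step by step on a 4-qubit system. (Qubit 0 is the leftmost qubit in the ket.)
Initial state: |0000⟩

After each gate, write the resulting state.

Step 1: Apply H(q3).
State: 1/√2|0000⟩ + 1/√2|0001⟩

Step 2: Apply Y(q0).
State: (1/√2)i|1000⟩ + (1/√2)i|1001⟩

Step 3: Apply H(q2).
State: (1/2)i|1000⟩ + (1/2)i|1001⟩ + (1/2)i|1010⟩ + (1/2)i|1011⟩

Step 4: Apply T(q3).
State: (1/2)i|1000⟩ + (-1/√8 + (1/√8)i)|1001⟩ + (1/2)i|1010⟩ + (-1/√8 + (1/√8)i)|1011⟩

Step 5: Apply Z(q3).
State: (1/2)i|1000⟩ + (1/√8 - (1/√8)i)|1001⟩ + (1/2)i|1010⟩ + (1/√8 - (1/√8)i)|1011⟩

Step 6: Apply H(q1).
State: (1/√8)i|1000⟩ + (0.25 - 0.25i)|1001⟩ + (1/√8)i|1010⟩ + (0.25 - 0.25i)|1011⟩ + (1/√8)i|1100⟩ + (0.25 - 0.25i)|1101⟩ + (1/√8)i|1110⟩ + (0.25 - 0.25i)|1111⟩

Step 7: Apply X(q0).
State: (1/√8)i|0000⟩ + (0.25 - 0.25i)|0001⟩ + (1/√8)i|0010⟩ + (0.25 - 0.25i)|0011⟩ + (1/√8)i|0100⟩ + (0.25 - 0.25i)|0101⟩ + (1/√8)i|0110⟩ + (0.25 - 0.25i)|0111⟩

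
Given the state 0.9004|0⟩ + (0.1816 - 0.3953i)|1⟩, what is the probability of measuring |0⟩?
0.8107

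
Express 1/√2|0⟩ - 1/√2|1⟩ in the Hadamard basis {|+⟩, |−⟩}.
|−⟩

With |ψ⟩ = α|0⟩ + β|1⟩, the Hadamard-basis coefficients are ⟨+|ψ⟩ = (α + β)/√2 and ⟨−|ψ⟩ = (α − β)/√2.
Here α = 1/√2, β = -1/√2: (α + β)/√2 = 0, (α − β)/√2 = 1.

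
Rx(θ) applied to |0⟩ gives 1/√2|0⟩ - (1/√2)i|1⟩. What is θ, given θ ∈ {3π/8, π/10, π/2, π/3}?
π/2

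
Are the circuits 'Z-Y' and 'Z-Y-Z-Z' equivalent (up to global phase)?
Yes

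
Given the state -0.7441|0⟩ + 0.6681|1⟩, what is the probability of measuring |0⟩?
0.5537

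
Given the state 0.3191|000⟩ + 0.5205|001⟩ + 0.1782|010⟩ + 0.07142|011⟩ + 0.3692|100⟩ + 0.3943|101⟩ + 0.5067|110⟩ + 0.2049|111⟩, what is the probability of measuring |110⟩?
0.2567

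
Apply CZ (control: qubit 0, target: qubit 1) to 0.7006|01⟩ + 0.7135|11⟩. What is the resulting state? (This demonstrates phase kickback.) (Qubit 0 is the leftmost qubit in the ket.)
0.7006|01⟩ - 0.7135|11⟩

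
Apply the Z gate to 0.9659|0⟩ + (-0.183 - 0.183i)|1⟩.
0.9659|0⟩ + (0.183 + 0.183i)|1⟩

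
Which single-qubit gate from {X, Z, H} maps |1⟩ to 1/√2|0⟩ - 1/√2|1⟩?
H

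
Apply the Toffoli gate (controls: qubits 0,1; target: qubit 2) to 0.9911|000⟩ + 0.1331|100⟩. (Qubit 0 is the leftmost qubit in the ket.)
0.9911|000⟩ + 0.1331|100⟩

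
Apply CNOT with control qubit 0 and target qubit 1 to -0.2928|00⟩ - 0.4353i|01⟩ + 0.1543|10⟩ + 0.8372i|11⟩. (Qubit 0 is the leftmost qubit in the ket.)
-0.2928|00⟩ - 0.4353i|01⟩ + 0.8372i|10⟩ + 0.1543|11⟩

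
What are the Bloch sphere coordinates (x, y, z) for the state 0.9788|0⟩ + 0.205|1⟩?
(0.4013, 0, 0.916)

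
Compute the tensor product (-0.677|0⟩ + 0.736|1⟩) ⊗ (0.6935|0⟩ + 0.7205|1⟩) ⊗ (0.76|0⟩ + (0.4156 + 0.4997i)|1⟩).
-0.3568|000⟩ + (-0.1951 - 0.2346i)|001⟩ - 0.3707|010⟩ + (-0.2027 - 0.2437i)|011⟩ + 0.3879|100⟩ + (0.2121 + 0.2551i)|101⟩ + 0.403|110⟩ + (0.2204 + 0.265i)|111⟩

amp(|b₁b₂…⟩) = product of the factor amplitudes for bits b₁, b₂, …; only kets whose every factor amplitude is nonzero survive.
|000⟩: (-0.677)(0.6935)(0.76) = -0.3568
|001⟩: (-0.677)(0.6935)(0.4156 + 0.4997i) = (-0.1951 - 0.2346i)
|010⟩: (-0.677)(0.7205)(0.76) = -0.3707
|011⟩: (-0.677)(0.7205)(0.4156 + 0.4997i) = (-0.2027 - 0.2437i)
|100⟩: (0.736)(0.6935)(0.76) = 0.3879
|101⟩: (0.736)(0.6935)(0.4156 + 0.4997i) = (0.2121 + 0.2551i)
|110⟩: (0.736)(0.7205)(0.76) = 0.403
|111⟩: (0.736)(0.7205)(0.4156 + 0.4997i) = (0.2204 + 0.265i)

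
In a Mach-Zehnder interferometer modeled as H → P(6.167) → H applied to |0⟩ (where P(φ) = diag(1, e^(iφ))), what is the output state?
(0.9966 - 0.05796i)|0⟩ + (0.003371 + 0.05796i)|1⟩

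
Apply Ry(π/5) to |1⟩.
-0.309|0⟩ + 0.9511|1⟩

Ry(π/5) = [[cos(θ/2), −sin(θ/2)], [sin(θ/2), cos(θ/2)]]; θ = π/5, cos(θ/2) ≈ 0.951057, sin(θ/2) ≈ 0.309017.
With a = amp(|0⟩) = 0 and b = amp(|1⟩) = 1:
new amp(|0⟩) = (0.951057)·a + (-0.309017)·b = -0.309
new amp(|1⟩) = (0.309017)·a + (0.951057)·b = 0.9511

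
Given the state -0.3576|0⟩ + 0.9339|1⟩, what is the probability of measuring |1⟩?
0.8722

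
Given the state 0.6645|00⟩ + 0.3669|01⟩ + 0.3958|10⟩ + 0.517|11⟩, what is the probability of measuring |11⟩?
0.2673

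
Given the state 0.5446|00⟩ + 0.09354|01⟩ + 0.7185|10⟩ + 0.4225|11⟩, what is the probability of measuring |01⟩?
0.00875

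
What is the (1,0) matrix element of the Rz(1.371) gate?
0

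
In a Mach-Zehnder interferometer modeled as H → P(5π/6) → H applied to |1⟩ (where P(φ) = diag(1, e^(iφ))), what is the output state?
(0.933 - 0.25i)|0⟩ + (0.06699 + 0.25i)|1⟩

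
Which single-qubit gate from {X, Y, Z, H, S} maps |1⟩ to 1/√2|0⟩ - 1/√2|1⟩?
H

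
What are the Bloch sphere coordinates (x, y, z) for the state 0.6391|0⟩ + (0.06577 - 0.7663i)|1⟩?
(0.08407, -0.9795, -0.1831)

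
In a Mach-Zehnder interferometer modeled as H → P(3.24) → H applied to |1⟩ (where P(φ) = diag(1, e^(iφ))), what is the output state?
(0.9976 + 0.04912i)|0⟩ + (0.002419 - 0.04912i)|1⟩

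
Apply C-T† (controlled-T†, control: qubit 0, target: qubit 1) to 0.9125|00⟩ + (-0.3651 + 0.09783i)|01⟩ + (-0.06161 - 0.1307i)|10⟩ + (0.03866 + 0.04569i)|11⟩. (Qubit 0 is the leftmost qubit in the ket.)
0.9125|00⟩ + (-0.3651 + 0.09783i)|01⟩ + (-0.06161 - 0.1307i)|10⟩ + (0.05964 + 0.004971i)|11⟩

C-T† leaves the control-|0⟩ kets |00⟩, |01⟩ unchanged and applies T† to qubit 1 on the control-|1⟩ pair (|10⟩, |11⟩).
T† = [[1, 0], [0, (1/√2 - (1/√2)i)]].
With a = amp(|10⟩) = (-0.06161 - 0.1307i) and b = amp(|11⟩) = (0.03866 + 0.04569i):
new amp(|10⟩) = (1)·a = (-0.06161 - 0.1307i)
new amp(|11⟩) = (1/√2 - (1/√2)i)·b = (0.05964 + 0.004971i)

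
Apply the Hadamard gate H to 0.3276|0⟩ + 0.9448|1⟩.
0.8997|0⟩ - 0.4364|1⟩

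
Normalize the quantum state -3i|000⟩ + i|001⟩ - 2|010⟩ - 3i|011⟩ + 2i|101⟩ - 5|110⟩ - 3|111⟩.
-0.3841i|000⟩ + 0.128i|001⟩ - 0.2561|010⟩ - 0.3841i|011⟩ + 0.2561i|101⟩ - 0.6402|110⟩ - 0.3841|111⟩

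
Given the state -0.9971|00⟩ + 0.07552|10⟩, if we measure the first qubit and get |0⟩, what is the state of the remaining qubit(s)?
-|0⟩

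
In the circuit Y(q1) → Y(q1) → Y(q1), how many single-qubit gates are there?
3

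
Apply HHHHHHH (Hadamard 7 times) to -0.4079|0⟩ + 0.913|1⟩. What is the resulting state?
0.3572|0⟩ - 0.934|1⟩

H² = I, so H^7 = H: a single Hadamard. With (a, b) = (-0.4079, 0.913), H gives ((a + b)/√2, (a − b)/√2) = (0.3572, -0.934).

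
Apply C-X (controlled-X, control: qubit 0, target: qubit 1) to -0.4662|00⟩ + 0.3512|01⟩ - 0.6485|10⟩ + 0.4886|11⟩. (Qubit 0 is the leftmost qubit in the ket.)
-0.4662|00⟩ + 0.3512|01⟩ + 0.4886|10⟩ - 0.6485|11⟩

C-X leaves the control-|0⟩ kets |00⟩, |01⟩ unchanged and applies X to qubit 1 on the control-|1⟩ pair (|10⟩, |11⟩).
X = [[0, 1], [1, 0]].
With a = amp(|10⟩) = -0.6485 and b = amp(|11⟩) = 0.4886:
new amp(|10⟩) = (1)·b = 0.4886
new amp(|11⟩) = (1)·a = -0.6485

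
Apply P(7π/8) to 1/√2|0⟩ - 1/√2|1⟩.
1/√2|0⟩ + (0.6533 - 0.2706i)|1⟩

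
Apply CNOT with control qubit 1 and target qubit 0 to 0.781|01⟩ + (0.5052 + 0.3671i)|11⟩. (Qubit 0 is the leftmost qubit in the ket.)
(0.5052 + 0.3671i)|01⟩ + 0.781|11⟩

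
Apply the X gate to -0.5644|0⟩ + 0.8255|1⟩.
0.8255|0⟩ - 0.5644|1⟩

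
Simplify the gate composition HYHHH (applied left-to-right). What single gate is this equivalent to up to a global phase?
Y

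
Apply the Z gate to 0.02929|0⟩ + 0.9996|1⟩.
0.02929|0⟩ - 0.9996|1⟩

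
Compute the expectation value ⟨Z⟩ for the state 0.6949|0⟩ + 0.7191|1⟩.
-0.03422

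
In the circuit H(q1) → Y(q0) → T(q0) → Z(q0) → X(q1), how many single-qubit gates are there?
5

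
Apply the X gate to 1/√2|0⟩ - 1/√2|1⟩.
-1/√2|0⟩ + 1/√2|1⟩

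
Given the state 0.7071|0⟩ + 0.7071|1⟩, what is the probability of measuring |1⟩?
0.5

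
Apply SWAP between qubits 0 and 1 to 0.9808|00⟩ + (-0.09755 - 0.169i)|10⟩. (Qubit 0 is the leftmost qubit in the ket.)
0.9808|00⟩ + (-0.09755 - 0.169i)|01⟩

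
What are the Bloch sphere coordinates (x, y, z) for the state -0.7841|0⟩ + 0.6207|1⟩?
(-0.9734, 0, 0.2295)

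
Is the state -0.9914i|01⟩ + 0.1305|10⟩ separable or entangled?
Entangled

Writing the state as a|00⟩ + b|01⟩ + c|10⟩ + d|11⟩, it is a product state iff ad − bc = 0.
Here (a, b, c, d) = (0, -0.9914i, 0.1305, 0): ad − bc = (0)(0) − (-0.9914i)(0.1305) = 0.1294i ≠ 0, so the state is entangled.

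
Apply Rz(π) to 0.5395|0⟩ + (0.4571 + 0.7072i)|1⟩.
-0.5395i|0⟩ + (-0.7072 + 0.4571i)|1⟩

Rz(π) = [[e^(−iθ/2), 0], [0, e^(iθ/2)]] with e^(±iθ/2) = cos(θ/2) ± i·sin(θ/2); θ = π, cos(θ/2) ≈ 0, sin(θ/2) ≈ 1.
With a = amp(|0⟩) = 0.5395 and b = amp(|1⟩) = (0.4571 + 0.7072i):
new amp(|0⟩) = (-i)·a = -0.5395i
new amp(|1⟩) = (i)·b = (-0.7072 + 0.4571i)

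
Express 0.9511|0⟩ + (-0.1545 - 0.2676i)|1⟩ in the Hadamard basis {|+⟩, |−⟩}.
(0.5633 - 0.1892i)|+⟩ + (0.7818 + 0.1892i)|−⟩

With |ψ⟩ = α|0⟩ + β|1⟩, the Hadamard-basis coefficients are ⟨+|ψ⟩ = (α + β)/√2 and ⟨−|ψ⟩ = (α − β)/√2.
Here α = 0.9511, β = (-0.1545 - 0.2676i): (α + β)/√2 = (0.5633 - 0.1892i), (α − β)/√2 = (0.7818 + 0.1892i).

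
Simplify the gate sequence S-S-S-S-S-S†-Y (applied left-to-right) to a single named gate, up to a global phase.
Y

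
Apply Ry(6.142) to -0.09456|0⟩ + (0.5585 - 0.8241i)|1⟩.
(0.05493 + 0.05813i)|0⟩ + (-0.5638 + 0.822i)|1⟩

Ry(6.142) = [[cos(θ/2), −sin(θ/2)], [sin(θ/2), cos(θ/2)]]; θ = 6.142, cos(θ/2) ≈ -0.997509, sin(θ/2) ≈ 0.070534.
With a = amp(|0⟩) = -0.09456 and b = amp(|1⟩) = (0.5585 - 0.8241i):
new amp(|0⟩) = (-0.997509)·a + (-0.070534)·b = (0.05493 + 0.05813i)
new amp(|1⟩) = (0.070534)·a + (-0.997509)·b = (-0.5638 + 0.822i)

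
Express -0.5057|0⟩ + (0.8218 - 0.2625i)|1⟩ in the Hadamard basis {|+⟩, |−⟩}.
(0.2235 - 0.1856i)|+⟩ + (-0.9387 + 0.1856i)|−⟩

With |ψ⟩ = α|0⟩ + β|1⟩, the Hadamard-basis coefficients are ⟨+|ψ⟩ = (α + β)/√2 and ⟨−|ψ⟩ = (α − β)/√2.
Here α = -0.5057, β = (0.8218 - 0.2625i): (α + β)/√2 = (0.2235 - 0.1856i), (α − β)/√2 = (-0.9387 + 0.1856i).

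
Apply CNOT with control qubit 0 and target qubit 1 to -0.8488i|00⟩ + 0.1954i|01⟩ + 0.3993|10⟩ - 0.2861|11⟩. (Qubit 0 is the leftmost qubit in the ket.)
-0.8488i|00⟩ + 0.1954i|01⟩ - 0.2861|10⟩ + 0.3993|11⟩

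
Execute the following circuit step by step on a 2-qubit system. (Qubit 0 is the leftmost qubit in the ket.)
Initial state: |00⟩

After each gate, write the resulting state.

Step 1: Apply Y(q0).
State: i|10⟩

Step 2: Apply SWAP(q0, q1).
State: i|01⟩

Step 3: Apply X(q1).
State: i|00⟩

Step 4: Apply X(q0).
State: i|10⟩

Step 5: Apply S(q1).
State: i|10⟩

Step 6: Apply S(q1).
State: i|10⟩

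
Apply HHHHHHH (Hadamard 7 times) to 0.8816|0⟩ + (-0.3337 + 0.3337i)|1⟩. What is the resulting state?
(0.3874 + 0.236i)|0⟩ + (0.8593 - 0.236i)|1⟩

H² = I, so H^7 = H: a single Hadamard. With (a, b) = (0.8816, (-0.3337 + 0.3337i)), H gives ((a + b)/√2, (a − b)/√2) = ((0.3874 + 0.236i), (0.8593 - 0.236i)).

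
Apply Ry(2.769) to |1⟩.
-0.9827|0⟩ + 0.1852|1⟩

Ry(2.769) = [[cos(θ/2), −sin(θ/2)], [sin(θ/2), cos(θ/2)]]; θ = 2.769, cos(θ/2) ≈ 0.185221, sin(θ/2) ≈ 0.982697.
With a = amp(|0⟩) = 0 and b = amp(|1⟩) = 1:
new amp(|0⟩) = (0.185221)·a + (-0.982697)·b = -0.9827
new amp(|1⟩) = (0.982697)·a + (0.185221)·b = 0.1852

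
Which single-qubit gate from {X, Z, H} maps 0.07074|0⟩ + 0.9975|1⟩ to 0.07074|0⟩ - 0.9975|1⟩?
Z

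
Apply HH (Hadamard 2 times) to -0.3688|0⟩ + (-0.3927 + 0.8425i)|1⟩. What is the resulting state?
-0.3688|0⟩ + (-0.3927 + 0.8425i)|1⟩

H² = I, so an even number of Hadamards cancels: H^2 = I and the state is unchanged.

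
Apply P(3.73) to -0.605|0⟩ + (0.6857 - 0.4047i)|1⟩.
-0.605|0⟩ + (-0.795 - 0.04395i)|1⟩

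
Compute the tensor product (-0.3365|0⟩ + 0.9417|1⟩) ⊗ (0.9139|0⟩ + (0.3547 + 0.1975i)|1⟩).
-0.3075|00⟩ + (-0.1194 - 0.06646i)|01⟩ + 0.8606|10⟩ + (0.334 + 0.186i)|11⟩

amp(|b₁b₂…⟩) = product of the factor amplitudes for bits b₁, b₂, …; only kets whose every factor amplitude is nonzero survive.
|00⟩: (-0.3365)(0.9139) = -0.3075
|01⟩: (-0.3365)(0.3547 + 0.1975i) = (-0.1194 - 0.06646i)
|10⟩: (0.9417)(0.9139) = 0.8606
|11⟩: (0.9417)(0.3547 + 0.1975i) = (0.334 + 0.186i)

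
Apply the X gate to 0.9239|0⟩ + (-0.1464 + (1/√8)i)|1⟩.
(-0.1464 + (1/√8)i)|0⟩ + 0.9239|1⟩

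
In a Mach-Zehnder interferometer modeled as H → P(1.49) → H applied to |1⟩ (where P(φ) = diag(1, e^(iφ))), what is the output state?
(0.4596 - 0.4984i)|0⟩ + (0.5404 + 0.4984i)|1⟩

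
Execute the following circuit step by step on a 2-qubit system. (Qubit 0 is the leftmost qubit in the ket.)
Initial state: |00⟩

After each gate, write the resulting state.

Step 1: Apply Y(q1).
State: i|01⟩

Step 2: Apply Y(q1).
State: |00⟩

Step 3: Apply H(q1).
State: 1/√2|00⟩ + 1/√2|01⟩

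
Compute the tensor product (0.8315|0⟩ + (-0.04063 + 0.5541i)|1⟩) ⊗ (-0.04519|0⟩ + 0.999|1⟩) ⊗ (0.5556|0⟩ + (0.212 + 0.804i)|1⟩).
-0.02088|000⟩ + (-0.007966 - 0.03021i)|001⟩ + 0.4615|010⟩ + (0.1761 + 0.6679i)|011⟩ + (0.00102 - 0.01391i)|100⟩ + (0.02052 - 0.003832i)|101⟩ + (-0.02255 + 0.3076i)|110⟩ + (-0.4537 + 0.08472i)|111⟩

amp(|b₁b₂…⟩) = product of the factor amplitudes for bits b₁, b₂, …; only kets whose every factor amplitude is nonzero survive.
|000⟩: (0.8315)(-0.04519)(0.5556) = -0.02088
|001⟩: (0.8315)(-0.04519)(0.212 + 0.804i) = (-0.007966 - 0.03021i)
|010⟩: (0.8315)(0.999)(0.5556) = 0.4615
|011⟩: (0.8315)(0.999)(0.212 + 0.804i) = (0.1761 + 0.6679i)
|100⟩: (-0.04063 + 0.5541i)(-0.04519)(0.5556) = (0.00102 - 0.01391i)
|101⟩: (-0.04063 + 0.5541i)(-0.04519)(0.212 + 0.804i) = (0.02052 - 0.003832i)
|110⟩: (-0.04063 + 0.5541i)(0.999)(0.5556) = (-0.02255 + 0.3076i)
|111⟩: (-0.04063 + 0.5541i)(0.999)(0.212 + 0.804i) = (-0.4537 + 0.08472i)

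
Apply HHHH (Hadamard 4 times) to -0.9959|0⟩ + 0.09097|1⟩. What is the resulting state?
-0.9959|0⟩ + 0.09097|1⟩

H² = I, so an even number of Hadamards cancels: H^4 = I and the state is unchanged.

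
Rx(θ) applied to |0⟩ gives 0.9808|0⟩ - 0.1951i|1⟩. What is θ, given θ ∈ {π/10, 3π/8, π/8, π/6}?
π/8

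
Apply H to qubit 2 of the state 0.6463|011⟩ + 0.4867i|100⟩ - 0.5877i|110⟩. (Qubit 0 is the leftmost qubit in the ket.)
0.457|010⟩ - 0.457|011⟩ + 0.3441i|100⟩ + 0.3441i|101⟩ - 0.4156i|110⟩ - 0.4156i|111⟩

H on qubit 2 mixes each pair of kets that differ only in qubit 2: amplitudes (a, b) of (|…0…⟩, |…1…⟩) become ((a + b)/√2, (a − b)/√2). Kets absent from the input have amplitude 0.
(|010⟩, |011⟩): (a, b) = (0, 0.6463) → (0.457, -0.457)
(|100⟩, |101⟩): (a, b) = (0.4867i, 0) → (0.3441i, 0.3441i)
(|110⟩, |111⟩): (a, b) = (-0.5877i, 0) → (-0.4156i, -0.4156i)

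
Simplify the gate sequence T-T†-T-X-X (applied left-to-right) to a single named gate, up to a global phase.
T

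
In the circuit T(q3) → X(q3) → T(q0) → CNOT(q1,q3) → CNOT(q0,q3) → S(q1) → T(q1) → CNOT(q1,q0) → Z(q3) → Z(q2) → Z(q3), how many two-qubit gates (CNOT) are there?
3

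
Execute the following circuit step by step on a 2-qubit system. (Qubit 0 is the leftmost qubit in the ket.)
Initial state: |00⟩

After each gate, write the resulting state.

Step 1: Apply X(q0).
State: |10⟩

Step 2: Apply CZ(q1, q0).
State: |10⟩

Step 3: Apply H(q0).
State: 1/√2|00⟩ - 1/√2|10⟩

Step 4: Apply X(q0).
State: -1/√2|00⟩ + 1/√2|10⟩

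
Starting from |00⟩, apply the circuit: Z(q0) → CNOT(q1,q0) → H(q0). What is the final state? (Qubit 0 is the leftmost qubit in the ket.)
1/√2|00⟩ + 1/√2|10⟩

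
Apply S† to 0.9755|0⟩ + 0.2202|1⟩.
0.9755|0⟩ - 0.2202i|1⟩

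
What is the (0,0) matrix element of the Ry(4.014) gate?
-0.4225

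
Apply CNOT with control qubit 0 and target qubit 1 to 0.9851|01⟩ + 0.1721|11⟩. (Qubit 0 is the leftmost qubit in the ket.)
0.9851|01⟩ + 0.1721|10⟩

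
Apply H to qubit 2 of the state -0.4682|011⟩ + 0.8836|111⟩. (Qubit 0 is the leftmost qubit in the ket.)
-0.3311|010⟩ + 0.3311|011⟩ + 0.6248|110⟩ - 0.6248|111⟩

H on qubit 2 mixes each pair of kets that differ only in qubit 2: amplitudes (a, b) of (|…0…⟩, |…1…⟩) become ((a + b)/√2, (a − b)/√2). Kets absent from the input have amplitude 0.
(|010⟩, |011⟩): (a, b) = (0, -0.4682) → (-0.3311, 0.3311)
(|110⟩, |111⟩): (a, b) = (0, 0.8836) → (0.6248, -0.6248)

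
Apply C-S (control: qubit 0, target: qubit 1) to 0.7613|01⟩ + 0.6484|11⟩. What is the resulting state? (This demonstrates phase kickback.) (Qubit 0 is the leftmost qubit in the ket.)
0.7613|01⟩ + 0.6484i|11⟩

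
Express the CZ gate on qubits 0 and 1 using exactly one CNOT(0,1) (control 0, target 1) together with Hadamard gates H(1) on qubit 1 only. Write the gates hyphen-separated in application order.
H(1)-CNOT(0,1)-H(1)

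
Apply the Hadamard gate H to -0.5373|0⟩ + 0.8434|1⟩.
0.2164|0⟩ - 0.9763|1⟩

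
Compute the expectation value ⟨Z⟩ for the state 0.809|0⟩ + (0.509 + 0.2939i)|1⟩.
0.309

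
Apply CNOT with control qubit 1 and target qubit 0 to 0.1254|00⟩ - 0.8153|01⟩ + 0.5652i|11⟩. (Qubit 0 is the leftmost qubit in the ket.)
0.1254|00⟩ + 0.5652i|01⟩ - 0.8153|11⟩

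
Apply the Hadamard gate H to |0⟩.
1/√2|0⟩ + 1/√2|1⟩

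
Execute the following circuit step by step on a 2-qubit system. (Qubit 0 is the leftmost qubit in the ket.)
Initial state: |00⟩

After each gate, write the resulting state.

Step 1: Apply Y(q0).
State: i|10⟩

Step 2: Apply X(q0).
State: i|00⟩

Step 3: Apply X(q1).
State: i|01⟩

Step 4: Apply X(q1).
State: i|00⟩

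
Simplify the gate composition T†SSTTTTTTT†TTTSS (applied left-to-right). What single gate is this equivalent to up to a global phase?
T†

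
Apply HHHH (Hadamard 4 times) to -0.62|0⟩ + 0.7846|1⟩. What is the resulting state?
-0.62|0⟩ + 0.7846|1⟩

H² = I, so an even number of Hadamards cancels: H^4 = I and the state is unchanged.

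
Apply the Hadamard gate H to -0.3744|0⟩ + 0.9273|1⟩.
0.391|0⟩ - 0.9204|1⟩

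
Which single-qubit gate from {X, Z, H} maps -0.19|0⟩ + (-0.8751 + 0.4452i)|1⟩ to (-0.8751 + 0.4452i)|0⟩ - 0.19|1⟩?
X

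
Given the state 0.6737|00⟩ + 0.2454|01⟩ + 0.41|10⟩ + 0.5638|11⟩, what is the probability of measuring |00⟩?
0.4539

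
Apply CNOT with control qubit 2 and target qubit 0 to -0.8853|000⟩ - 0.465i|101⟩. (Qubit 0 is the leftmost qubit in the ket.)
-0.8853|000⟩ - 0.465i|001⟩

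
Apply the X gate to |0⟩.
|1⟩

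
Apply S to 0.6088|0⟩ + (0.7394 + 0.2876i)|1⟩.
0.6088|0⟩ + (-0.2876 + 0.7394i)|1⟩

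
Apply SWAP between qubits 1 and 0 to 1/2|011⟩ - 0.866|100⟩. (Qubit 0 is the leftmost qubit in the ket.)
-0.866|010⟩ + 1/2|101⟩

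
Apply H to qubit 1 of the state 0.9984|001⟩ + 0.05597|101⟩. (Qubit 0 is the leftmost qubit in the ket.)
0.706|001⟩ + 0.706|011⟩ + 0.03958|101⟩ + 0.03958|111⟩

H on qubit 1 mixes each pair of kets that differ only in qubit 1: amplitudes (a, b) of (|…0…⟩, |…1…⟩) become ((a + b)/√2, (a − b)/√2). Kets absent from the input have amplitude 0.
(|001⟩, |011⟩): (a, b) = (0.9984, 0) → (0.706, 0.706)
(|101⟩, |111⟩): (a, b) = (0.05597, 0) → (0.03958, 0.03958)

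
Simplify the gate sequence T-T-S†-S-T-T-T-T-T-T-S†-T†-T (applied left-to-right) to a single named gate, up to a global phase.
S†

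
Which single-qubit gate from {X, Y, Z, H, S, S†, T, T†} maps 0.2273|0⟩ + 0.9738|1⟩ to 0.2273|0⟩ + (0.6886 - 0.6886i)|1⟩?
T†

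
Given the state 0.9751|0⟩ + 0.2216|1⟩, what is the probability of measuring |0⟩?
0.9508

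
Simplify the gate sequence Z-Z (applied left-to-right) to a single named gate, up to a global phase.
I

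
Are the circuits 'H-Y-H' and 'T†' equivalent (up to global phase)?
No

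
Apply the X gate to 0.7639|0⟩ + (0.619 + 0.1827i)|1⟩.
(0.619 + 0.1827i)|0⟩ + 0.7639|1⟩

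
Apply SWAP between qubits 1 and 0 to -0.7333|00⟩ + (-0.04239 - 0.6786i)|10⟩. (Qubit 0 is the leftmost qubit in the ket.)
-0.7333|00⟩ + (-0.04239 - 0.6786i)|01⟩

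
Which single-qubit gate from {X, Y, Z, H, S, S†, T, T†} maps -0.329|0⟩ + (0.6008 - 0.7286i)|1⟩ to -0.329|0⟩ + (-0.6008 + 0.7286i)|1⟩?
Z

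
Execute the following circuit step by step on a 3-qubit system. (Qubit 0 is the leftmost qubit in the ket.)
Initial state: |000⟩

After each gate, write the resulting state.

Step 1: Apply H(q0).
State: 1/√2|000⟩ + 1/√2|100⟩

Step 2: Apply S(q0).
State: 1/√2|000⟩ + (1/√2)i|100⟩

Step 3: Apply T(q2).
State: 1/√2|000⟩ + (1/√2)i|100⟩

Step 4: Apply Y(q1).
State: (1/√2)i|010⟩ - 1/√2|110⟩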